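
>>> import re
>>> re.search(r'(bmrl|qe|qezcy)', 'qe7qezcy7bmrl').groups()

Unlike `match`, `search` isn't anchored — it looks for the pattern anywhere in the string.
The match spans [0:2] → 'qe'.
Captured: group 1 = 'qe'.

('qe',)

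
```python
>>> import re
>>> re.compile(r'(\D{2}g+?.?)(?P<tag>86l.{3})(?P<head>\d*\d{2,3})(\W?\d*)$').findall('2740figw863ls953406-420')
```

This matches exactly 2 of a non-digit, then one or more of a literal 'g' (lazy), then optionally any character (captured); then the literal '86l', then exactly 3 of any character (captured as 'tag'); then zero or more of a digit, then 2 to 3 of a digit (captured as 'head'); then optionally a non-word character, then zero or more of a digit (captured); then anchored at the end.
4 groups means each result is a tuple of 4 captured strings — 0 here.
Nothing in the string satisfies the pattern, so the list is empty.

[]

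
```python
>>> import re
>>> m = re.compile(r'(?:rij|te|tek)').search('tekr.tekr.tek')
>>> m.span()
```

(0, 2)

Branches in `(...|...)` are attempted left-to-right; the first branch that allows the whole pattern to succeed is taken.
`re.search` tries every starting position until one works.
The match spans [0:2] → 'te'.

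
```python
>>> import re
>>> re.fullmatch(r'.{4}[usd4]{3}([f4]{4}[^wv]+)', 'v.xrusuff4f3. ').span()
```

(0, 14)

`fullmatch` succeeds only if the pattern covers the string from start to end.
The match spans [0:14] → 'v.xrusuff4f3. '.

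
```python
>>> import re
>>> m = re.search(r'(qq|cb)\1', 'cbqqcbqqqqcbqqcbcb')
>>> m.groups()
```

`\1` has to match the exact text group 1 already captured.
Unlike `match`, `search` isn't anchored — it looks for the pattern anywhere in the string.
The match spans [6:10] → 'qqqq'.
Captured: group 1 = 'qq'.

('qq',)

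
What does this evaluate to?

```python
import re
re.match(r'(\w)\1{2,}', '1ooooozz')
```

With `match`, the pattern is implicitly anchored at the beginning.
Here the pattern fails at index 0, so the call returns None.

None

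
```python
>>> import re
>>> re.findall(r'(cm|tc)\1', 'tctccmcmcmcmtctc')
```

The backreference `\1` re-matches whatever the first group consumed, character for character.
With a single group, `findall` returns only what that group captured — 4 items.

['tc', 'cm', 'cm', 'tc']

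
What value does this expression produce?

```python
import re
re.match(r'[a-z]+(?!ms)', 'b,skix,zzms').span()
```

`re.match` won't scan ahead — the pattern has to work from the very first character.
The match spans [0:1] → 'b'.

(0, 1)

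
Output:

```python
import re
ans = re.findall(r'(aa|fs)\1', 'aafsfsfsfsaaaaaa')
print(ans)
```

A backreference is literal: `\1` must see the identical characters the first group matched.
Matches: at [2:6] match 'fsfs', group 1 = 'fs'; at [6:10] match 'fsfs', group 1 = 'fs'; at [10:14] match 'aaaa', group 1 = 'aa'.
Because there's exactly one group, `findall` drops the full match and keeps group 1 from each hit.

['fs', 'fs', 'aa']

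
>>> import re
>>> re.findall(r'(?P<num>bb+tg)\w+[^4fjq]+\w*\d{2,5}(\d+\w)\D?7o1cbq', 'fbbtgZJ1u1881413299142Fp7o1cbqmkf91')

[('bbtg', '2F')]

`findall` packs the 2 group values into a tuple for every match.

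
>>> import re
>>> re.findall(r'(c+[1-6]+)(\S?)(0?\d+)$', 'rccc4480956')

This matches one or more of a literal 'c', then one or more of a character in [1-6] (captured); then optionally a non-whitespace character (captured); then optionally a literal '0', then one or more of a digit (captured); then anchored at the end.
Walking the string: at [1:11] match 'ccc4480956', groups = ('ccc44', '8', '0956').
With 3 capturing groups, `findall` returns a 3-tuple per match.

[('ccc44', '8', '0956')]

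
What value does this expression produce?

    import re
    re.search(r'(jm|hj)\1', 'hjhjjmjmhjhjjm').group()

'hjhj'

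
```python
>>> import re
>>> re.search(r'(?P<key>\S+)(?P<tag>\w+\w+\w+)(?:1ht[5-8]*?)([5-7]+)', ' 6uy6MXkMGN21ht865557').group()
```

'6uy6MXkMGN21ht865557'

Pattern: one or more of a non-whitespace character (captured as 'key'); then one or more of a word character, then one or more of a word character, then one or more of a word character (captured as 'tag'); then the literal '1ht', then zero or more of a character in [5-8] (lazy) (non-capturing group); then one or more of a character in [5-7] (captured).
The match spans [1:21] → '6uy6MXkMGN21ht865557'.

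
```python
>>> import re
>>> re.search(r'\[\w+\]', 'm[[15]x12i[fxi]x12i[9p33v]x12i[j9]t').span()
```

(2, 6)

`search` walks the string left to right and returns the first match it finds.
The match spans [2:6] → '[15]'.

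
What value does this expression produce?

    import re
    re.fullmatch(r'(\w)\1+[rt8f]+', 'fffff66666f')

None

After group 1 captures some text, `\1` only succeeds where that same text appears again.
`re.fullmatch` requires the pattern to consume the entire string.
Here there's no way to consume every character, so the call returns None.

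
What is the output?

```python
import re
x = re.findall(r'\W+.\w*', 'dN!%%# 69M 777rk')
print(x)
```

The pattern matches one or more of a non-word character; then any character, then zero or more of a word character.
Matches: at [2:10] → '!%%# 69M'; at [10:16] → ' 777rk'.
Since nothing is captured, `findall` lists the 2 matched substrings directly.

['!%%# 69M', ' 777rk']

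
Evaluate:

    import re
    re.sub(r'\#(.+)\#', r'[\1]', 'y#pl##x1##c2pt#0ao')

'y[pl##x1##c2pt]0ao'

Matches: at [1:15] → '#pl##x1##c2pt#'.
The replacement refers to a captured group, so each match is rewritten using its own captured text.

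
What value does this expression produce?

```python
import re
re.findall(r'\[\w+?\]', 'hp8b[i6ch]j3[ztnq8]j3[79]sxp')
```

['[i6ch]', '[ztnq8]', '[79]']

No capturing groups, so `findall` returns the 3 full match strings.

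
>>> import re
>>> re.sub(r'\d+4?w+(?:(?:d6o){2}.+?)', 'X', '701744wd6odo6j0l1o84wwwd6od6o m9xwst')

The `?` after the quantifier makes it lazy — it takes as little as possible before letting the rest of the pattern try.
`sub` substitutes 'X' at each match site.

'701744wd6odo6j0l1oXm9xwst'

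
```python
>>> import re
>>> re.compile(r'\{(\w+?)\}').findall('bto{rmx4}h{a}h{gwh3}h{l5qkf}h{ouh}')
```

One capturing group, so `findall` returns just the captured substring from each match — 5 in all.

['rmx4', 'a', 'gwh3', 'l5qkf', 'ouh']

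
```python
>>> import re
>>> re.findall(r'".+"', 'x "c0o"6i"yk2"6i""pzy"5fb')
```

Walking the string: at [2:22] → '"c0o"6i"yk2"6i""pzy"'.
Since nothing is captured, `findall` lists the 1 matched substring directly.

['"c0o"6i"yk2"6i""pzy"']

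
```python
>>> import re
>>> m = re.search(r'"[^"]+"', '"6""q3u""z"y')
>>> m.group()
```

Unlike `match`, `search` isn't anchored — it looks for the pattern anywhere in the string.
The match spans [0:3] → '"6"'.

'"6"'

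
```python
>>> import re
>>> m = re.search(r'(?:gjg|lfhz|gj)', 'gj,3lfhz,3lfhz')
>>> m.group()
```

'gj'

The match spans [0:2] → 'gj'.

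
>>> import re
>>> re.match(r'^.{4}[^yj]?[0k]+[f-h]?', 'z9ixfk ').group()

`match` is anchored at position 0; if the pattern doesn't fit there, it returns None.
The match spans [0:6] → 'z9ixfk'.

'z9ixfk'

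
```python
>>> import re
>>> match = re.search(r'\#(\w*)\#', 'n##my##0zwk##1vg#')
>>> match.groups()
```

('',)

`re.search` tries every starting position until one works.
The match spans [1:3] → '##'.
Captured: group 1 = ''.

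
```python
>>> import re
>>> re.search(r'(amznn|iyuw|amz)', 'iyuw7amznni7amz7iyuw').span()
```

`re.search` tries every starting position until one works.
The match spans [0:4] → 'iyuw'.
Captured: group 1 = 'iyuw'.

(0, 4)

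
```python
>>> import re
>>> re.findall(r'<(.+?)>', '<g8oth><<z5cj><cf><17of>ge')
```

['g8oth', '<z5cj', 'cf', '17of']

Lazy quantifiers expand one character at a time until the remainder of the pattern can match.
Scanning left to right: at [0:7] match '<g8oth>', group 1 = 'g8oth'; at [7:14] match '<<z5cj>', group 1 = '<z5cj'; at [14:18] match '<cf>', group 1 = 'cf'; at [18:24] match '<17of>', group 1 = '17of'.
`findall` collects group 1 from each match (4 total).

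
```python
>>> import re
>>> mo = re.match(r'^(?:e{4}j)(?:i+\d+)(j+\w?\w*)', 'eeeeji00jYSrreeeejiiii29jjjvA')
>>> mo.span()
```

(0, 29)

This matches anchored at the start of the string; then exactly 4 of a literal 'e', then a literal 'j' (non-capturing group); then one or more of the literal 'i', then one or more of a digit (non-capturing group); then one or more of the literal 'j', then optionally a word character, then zero or more of a word character (captured).
`match` is anchored at position 0; if the pattern doesn't fit there, it returns None.
The match spans [0:29] → 'eeeeji00jYSrreeeejiiii29jjjvA'.
Captured: group 1 = 'jYSrreeeejiiii29jjjvA'.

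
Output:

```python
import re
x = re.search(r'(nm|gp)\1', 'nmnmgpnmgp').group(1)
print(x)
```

After group 1 captures some text, `\1` only succeeds where that same text appears again.
`re.search` tries every starting position until one works.
The match spans [0:4] → 'nmnm'.
Captured: group 1 = 'nm'.

nm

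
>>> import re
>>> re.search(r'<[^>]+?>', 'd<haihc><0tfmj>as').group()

'<haihc>'

The match spans [1:8] → '<haihc>'.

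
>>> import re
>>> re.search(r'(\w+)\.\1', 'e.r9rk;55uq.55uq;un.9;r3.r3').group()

'55uq.55uq'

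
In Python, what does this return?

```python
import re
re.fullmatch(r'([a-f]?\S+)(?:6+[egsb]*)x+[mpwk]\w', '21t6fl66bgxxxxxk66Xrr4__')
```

None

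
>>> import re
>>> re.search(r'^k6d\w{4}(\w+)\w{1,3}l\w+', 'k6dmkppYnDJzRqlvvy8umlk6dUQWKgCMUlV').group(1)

'YnDJzRqlvvy8umlk6dUQWKgCM'

Pattern: anchored at the start of the string; then the literal 'k6d', then exactly 4 of a word character; then one or more of a word character (captured); then 1 to 3 of a word character, then the literal 'l', then one or more of a word character.
`search` walks the string left to right and returns the first match it finds.
The match spans [0:35] → 'k6dmkppYnDJzRqlvvy8umlk6dUQWKgCMUlV'.
Captured: group 1 = 'YnDJzRqlvvy8umlk6dUQWKgCM'.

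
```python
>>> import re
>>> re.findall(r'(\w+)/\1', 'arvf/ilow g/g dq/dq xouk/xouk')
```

After group 1 captures some text, `\1` only succeeds where that same text appears again.
`findall` collects group 1 from each match (3 total).

['g', 'dq', 'xouk']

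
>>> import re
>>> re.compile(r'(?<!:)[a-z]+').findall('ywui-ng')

['ywui', 'ng']

The negative lookahead/lookbehind blocks any match where the forbidden context is present.
Matches: at [0:4] → 'ywui'; at [5:7] → 'ng'.
Since nothing is captured, `findall` lists the 2 matched substrings directly.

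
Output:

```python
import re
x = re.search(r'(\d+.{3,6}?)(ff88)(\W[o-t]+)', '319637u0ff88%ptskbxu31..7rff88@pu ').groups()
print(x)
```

('319637u0', 'ff88', '%pts')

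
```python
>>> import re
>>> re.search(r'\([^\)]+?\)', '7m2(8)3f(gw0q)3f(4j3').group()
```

'(8)'

`re.search` tries every starting position until one works.
The match spans [3:6] → '(8)'.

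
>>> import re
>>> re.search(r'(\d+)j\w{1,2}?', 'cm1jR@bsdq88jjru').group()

'1jR'

The match spans [2:5] → '1jR'.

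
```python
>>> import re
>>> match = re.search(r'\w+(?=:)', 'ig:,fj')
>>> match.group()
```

'ig'

Lookahead/lookbehind check context without consuming it, so the matched span excludes the asserted characters.
Unlike `match`, `search` isn't anchored — it looks for the pattern anywhere in the string.
The match spans [0:2] → 'ig'.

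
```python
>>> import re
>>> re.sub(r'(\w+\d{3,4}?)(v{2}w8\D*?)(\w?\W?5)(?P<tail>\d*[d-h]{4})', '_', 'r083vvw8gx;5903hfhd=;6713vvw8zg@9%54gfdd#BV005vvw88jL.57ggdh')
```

The pattern matches one or more of a word character, then 3 to 4 of a digit (lazy) (captured); then exactly 2 of a literal 'v', then the literal 'w8', then zero or more of a non-digit (lazy) (captured); then optionally a word character, then optionally a non-word character, then the literal '5' (captured); then zero or more of a digit, then exactly 4 of a character in [d-h] (captured as 'tail').
Every occurrence is swapped for '_'.

'_=;_#BV005vvw88jL.57ggdh'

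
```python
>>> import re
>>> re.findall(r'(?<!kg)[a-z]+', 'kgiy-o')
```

['kgiy', 'o']

The negative lookaround is zero-width — it rules out positions where the adjacent text would match, without consuming anything.
`findall` yields the raw match text (2 of them) because the pattern has no groups.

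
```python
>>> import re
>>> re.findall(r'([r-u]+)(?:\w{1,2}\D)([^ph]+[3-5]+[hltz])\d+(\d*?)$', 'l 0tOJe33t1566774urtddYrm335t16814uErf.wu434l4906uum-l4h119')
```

[('t', '33t1566774urtddYrm335t16814uErf.wu434l4906uum-l4h', '')]

Pattern: one or more of a character in [r-u] (captured); then 1 to 2 of a word character, then a non-digit (non-capturing group); then one or more of any character except [ph], then one or more of a character in [3-5], then one of [hltz] (captured); then one or more of a digit; then zero or more of a digit (lazy) (captured); then anchored at the end.
Matches: at [3:59] match 'tOJe33t1566774urtddYrm335t16814uErf.wu434l4906uum-l4h119', groups = ('t', '33t1566774urtddYrm335t16814uErf.wu434l4906uum-l4h', '').
Multiple groups make `findall` return tuples — one 3-tuple for the one match.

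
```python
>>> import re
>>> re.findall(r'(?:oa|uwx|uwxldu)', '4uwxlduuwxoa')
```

Branches in `(...|...)` are attempted left-to-right; the first branch that allows the whole pattern to succeed is taken.
With no groups in the pattern, `findall` gives back each whole match — 3 here.

['uwx', 'uwx', 'oa']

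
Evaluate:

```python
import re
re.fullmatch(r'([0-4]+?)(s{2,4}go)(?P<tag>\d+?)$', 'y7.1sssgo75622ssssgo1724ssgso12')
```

None

`re.fullmatch` requires the pattern to consume the entire string.
Here there's no way to consume every character, so the call returns None.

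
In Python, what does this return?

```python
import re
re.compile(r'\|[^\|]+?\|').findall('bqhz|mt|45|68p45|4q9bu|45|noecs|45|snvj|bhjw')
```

`findall` yields the raw match text (4 of them) because the pattern has no groups.

['|mt|', '|68p45|', '|45|', '|45|']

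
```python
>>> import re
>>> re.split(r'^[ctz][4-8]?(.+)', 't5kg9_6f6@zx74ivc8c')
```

The pattern matches anchored at the start of the string; then one of [ctz], then optionally a character in [4-8]; then one or more of any character (captured).
`re.split` interleaves the captured-group text with the surrounding fragments.

['', 'kg9_6f6@zx74ivc8c', '']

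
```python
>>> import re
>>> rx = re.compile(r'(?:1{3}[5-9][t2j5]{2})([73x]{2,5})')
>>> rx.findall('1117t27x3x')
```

The pattern matches exactly 3 of a literal '1', then a character in [5-9], then exactly 2 of one of [t2j5] (non-capturing group); then 2 to 5 of one of [73x] (captured).
Scanning left to right: at [0:10] match '1117t27x3x', group 1 = '7x3x'.
With a single group, `findall` returns only what that group captured — 1 item.

['7x3x']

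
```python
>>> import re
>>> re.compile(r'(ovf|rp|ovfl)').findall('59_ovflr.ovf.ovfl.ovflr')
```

['ovf', 'ovf', 'ovf', 'ovf']

The regex engine tests alternatives in the order written; an earlier branch that matches wins even if a later one would match more.
One capturing group, so `findall` returns just the captured substring from each match — 4 in all.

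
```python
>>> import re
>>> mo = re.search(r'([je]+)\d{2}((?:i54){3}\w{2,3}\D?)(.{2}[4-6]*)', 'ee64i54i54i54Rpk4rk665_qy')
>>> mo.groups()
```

The match spans [0:18] → 'ee64i54i54i54Rpk4r'.
Captured: group 1 = 'ee', group 2 = 'i54i54i54Rpk', group 3 = '4r'.

('ee', 'i54i54i54Rpk', '4r')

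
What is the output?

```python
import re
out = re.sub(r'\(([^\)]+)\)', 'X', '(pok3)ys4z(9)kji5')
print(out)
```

Each match is replaced by 'X'.

Xys4zXkji5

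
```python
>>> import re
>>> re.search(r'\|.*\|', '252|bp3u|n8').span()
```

(3, 9)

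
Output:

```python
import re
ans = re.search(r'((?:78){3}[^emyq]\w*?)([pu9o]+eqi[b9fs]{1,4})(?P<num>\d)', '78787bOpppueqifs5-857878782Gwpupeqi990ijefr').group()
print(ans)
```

7878782Gwpupeqi990

The pattern matches the literal '78' repeated 3 times, then any character except [emyq], then zero or more of a word character (lazy) (captured); then one or more of one of [pu9o], then the literal 'eqi', then 1 to 4 of one of [b9fs] (captured); then a digit (captured as 'num').
`re.search` tries every starting position until one works.
The match spans [20:38] → '7878782Gwpupeqi990'.
Captured: group 1 = '7878782Gw', group 2 = 'pupeqi99', group 3 = '0'.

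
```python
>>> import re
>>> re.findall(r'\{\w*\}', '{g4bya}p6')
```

Scanning left to right: at [0:7] → '{g4bya}'.
No capturing groups, so `findall` returns the 1 full match string.

['{g4bya}']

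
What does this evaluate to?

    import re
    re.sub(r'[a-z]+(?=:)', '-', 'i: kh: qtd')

Lookahead/lookbehind check context without consuming it, so the matched span excludes the asserted characters.
`sub` substitutes '-' at each match site.

'-: -: qtd'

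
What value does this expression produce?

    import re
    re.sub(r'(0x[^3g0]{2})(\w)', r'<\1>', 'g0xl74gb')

'g<0xl7>gb'

`\1` in the replacement pulls in group 1's text for each match.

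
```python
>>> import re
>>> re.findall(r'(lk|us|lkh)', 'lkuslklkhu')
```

['lk', 'us', 'lk', 'lk']

`|` is ordered: at each position the engine commits to the first alternative that works.
Matches: at [0:2] match 'lk', group 1 = 'lk'; at [2:4] match 'us', group 1 = 'us'; at [4:6] match 'lk', group 1 = 'lk'; at [6:8] match 'lk', group 1 = 'lk'.
One capturing group, so `findall` returns just the captured substring from each match — 4 in all.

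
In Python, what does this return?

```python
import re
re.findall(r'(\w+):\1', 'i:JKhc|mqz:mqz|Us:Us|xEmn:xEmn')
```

['mqz', 'Us', 'xEmn']

`\1` is not a pattern — it's the concrete string captured by group 1, re-applied verbatim.
Scanning left to right: at [7:14] match 'mqz:mqz', group 1 = 'mqz'; at [15:20] match 'Us:Us', group 1 = 'Us'; at [21:30] match 'xEmn:xEmn', group 1 = 'xEmn'.
With a single group, `findall` returns only what that group captured — 3 items.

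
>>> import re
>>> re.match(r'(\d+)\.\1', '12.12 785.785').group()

'12.12'

A backreference is literal: `\1` must see the identical characters the first group matched.
`re.match` only tries the pattern at the start of the string.
The match spans [0:5] → '12.12'.
Captured: group 1 = '12'.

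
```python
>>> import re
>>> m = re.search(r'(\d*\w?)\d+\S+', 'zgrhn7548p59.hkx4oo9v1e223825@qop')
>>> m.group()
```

'n7548p59.hkx4oo9v1e223825@qop'

The pattern matches zero or more of a digit, then optionally a word character (captured); then one or more of a digit, then one or more of a non-whitespace character.
`search` walks the string left to right and returns the first match it finds.
The match spans [4:33] → 'n7548p59.hkx4oo9v1e223825@qop'.
Captured: group 1 = 'n'.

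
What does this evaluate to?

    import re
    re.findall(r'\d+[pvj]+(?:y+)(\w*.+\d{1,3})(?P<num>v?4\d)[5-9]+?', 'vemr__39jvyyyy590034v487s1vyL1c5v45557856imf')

[('590034v487s1vyL1c5', 'v45')]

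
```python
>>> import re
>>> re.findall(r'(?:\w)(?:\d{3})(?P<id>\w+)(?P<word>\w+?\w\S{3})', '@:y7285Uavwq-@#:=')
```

This matches a word character (non-capturing group); then exactly 3 of a digit (non-capturing group); then one or more of a word character (captured as 'id'); then one or more of a word character (lazy), then a word character, then exactly 3 of a non-whitespace character (captured as 'word').
`findall` packs the 2 group values into a tuple for every match.

[('5Uav', 'wq-@#')]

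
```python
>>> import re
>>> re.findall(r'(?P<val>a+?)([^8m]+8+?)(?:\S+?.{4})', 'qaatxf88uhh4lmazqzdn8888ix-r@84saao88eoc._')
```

This matches one or more of a literal 'a' (lazy) (captured as 'val'); then one or more of any character except [8m], then one or more of a literal '8' (lazy) (captured); then one or more of a non-whitespace character (lazy), then exactly 4 of any character (non-capturing group).
A non-greedy quantifier consumes as few characters as it can — just enough that the remainder of the pattern still matches from where it stops; whatever follows it matches normally.
Walking the string: at [1:12] match 'aatxf88uhh4', groups = ('a', 'atxf8'); at [14:26] match 'azqzdn8888ix', groups = ('a', 'zqzdn8'); at [32:41] match 'aao88eoc.', groups = ('a', 'ao8').
`findall` packs the 2 group values into a tuple for every match.

[('a', 'atxf8'), ('a', 'zqzdn8'), ('a', 'ao8')]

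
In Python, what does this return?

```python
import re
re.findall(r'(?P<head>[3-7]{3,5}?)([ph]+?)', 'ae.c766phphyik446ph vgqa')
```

Lazy quantifiers expand one character at a time until the remainder of the pattern can match.
2 groups means each result is a tuple of 2 captured strings — 2 here.

[('766', 'p'), ('446', 'p')]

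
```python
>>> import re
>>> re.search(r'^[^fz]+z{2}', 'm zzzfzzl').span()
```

(0, 4)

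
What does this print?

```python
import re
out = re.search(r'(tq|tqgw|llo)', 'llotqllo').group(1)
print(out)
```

llo

Unlike `match`, `search` isn't anchored — it looks for the pattern anywhere in the string.
The match spans [0:3] → 'llo'.
Captured: group 1 = 'llo'.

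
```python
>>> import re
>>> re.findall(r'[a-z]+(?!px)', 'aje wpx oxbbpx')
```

['aje', 'wpx', 'oxbbpx']

Because the assertion is negative and zero-width, positions next to the forbidden text are skipped.
Walking the string: at [0:3] → 'aje'; at [4:7] → 'wpx'; at [8:14] → 'oxbbpx'.
No capturing groups, so `findall` returns the 3 full match strings.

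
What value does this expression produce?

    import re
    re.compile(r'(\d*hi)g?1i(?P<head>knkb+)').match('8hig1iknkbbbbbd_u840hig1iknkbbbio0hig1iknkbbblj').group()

Pattern: zero or more of a digit, then the literal 'hi' (captured); then optionally a literal 'g', then the literal '1i'; then the literal 'knk', then one or more of the literal 'b' (captured as 'head').
With `match`, the pattern is implicitly anchored at the beginning.
The match spans [0:14] → '8hig1iknkbbbbb'.
Captured: group 1 = '8hi', group 2 = 'knkbbbbb'.

'8hig1iknkbbbbb'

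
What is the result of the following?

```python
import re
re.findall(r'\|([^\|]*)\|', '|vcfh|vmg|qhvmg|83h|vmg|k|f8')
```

['vcfh', 'qhvmg', 'vmg']

With a single group, `findall` returns only what that group captured — 3 items.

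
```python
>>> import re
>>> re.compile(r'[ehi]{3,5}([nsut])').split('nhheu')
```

['n', 'u', '']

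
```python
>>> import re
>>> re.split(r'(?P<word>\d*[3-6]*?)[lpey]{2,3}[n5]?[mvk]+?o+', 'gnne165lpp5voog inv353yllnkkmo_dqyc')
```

['gnne', '165', 'g inv', '353', '_dqyc']

This matches zero or more of a digit, then zero or more of a character in [3-6] (lazy) (captured as 'word'); then 2 to 3 of one of [lpey], then optionally one of [n5]; then one or more of one of [mvk] (lazy), then one or more of a literal 'o'.
Matches to split on: at [4:14] → '165lpp5voo'; at [19:30] → '353yllnkkmo'.
The group in the pattern means `split` returns the separators' captures alongside the pieces.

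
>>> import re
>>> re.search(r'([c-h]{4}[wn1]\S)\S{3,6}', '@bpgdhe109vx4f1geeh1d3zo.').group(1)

'gdhe10'

The pattern matches exactly 4 of a character in [c-h], then one of [wn1], then a non-whitespace character (captured); then 3 to 6 of a non-whitespace character.
`search` walks the string left to right and returns the first match it finds.
The match spans [3:15] → 'gdhe109vx4f1'.
Captured: group 1 = 'gdhe10'.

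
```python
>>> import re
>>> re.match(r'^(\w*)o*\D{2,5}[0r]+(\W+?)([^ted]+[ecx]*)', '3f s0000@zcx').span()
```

(0, 12)

This matches anchored at the start of the string; then zero or more of a word character (captured); then zero or more of the literal 'o', then 2 to 5 of a non-digit; then one or more of one of [0r]; then one or more of a non-word character (lazy) (captured); then one or more of any character except [ted], then zero or more of one of [ecx] (captured).
`re.match` only tries the pattern at the start of the string.
The match spans [0:12] → '3f s0000@zcx'.
Captured: group 1 = '3f', group 2 = '@', group 3 = 'zcx'.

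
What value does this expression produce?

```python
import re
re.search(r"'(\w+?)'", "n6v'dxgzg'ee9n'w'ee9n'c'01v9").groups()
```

('dxgzg',)

`search` walks the string left to right and returns the first match it finds.
The match spans [3:10] → "'dxgzg'".
Captured: group 1 = 'dxgzg'.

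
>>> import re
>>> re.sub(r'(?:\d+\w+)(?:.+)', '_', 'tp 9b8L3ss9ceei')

'tp _'

Every occurrence is swapped for '_'.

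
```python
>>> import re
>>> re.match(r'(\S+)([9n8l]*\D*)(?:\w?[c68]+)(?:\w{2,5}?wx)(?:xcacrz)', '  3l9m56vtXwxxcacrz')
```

`re.match` won't scan ahead — the pattern has to work from the very first character.
Here the string doesn't start with a match, so the call returns None.

None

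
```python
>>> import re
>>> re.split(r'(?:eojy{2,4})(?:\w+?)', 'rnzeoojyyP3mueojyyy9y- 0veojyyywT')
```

['rnzeoojyyP3mu', 'y- 0v', 'T']

Pattern: the literal 'eoj', then 2 to 4 of the literal 'y' (non-capturing group); then one or more of a word character (lazy) (non-capturing group).
Each match becomes a cut point; 3 segments remain.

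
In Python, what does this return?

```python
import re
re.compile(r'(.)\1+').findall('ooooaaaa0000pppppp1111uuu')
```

['o', 'a', '0', 'p', '1', 'u']

`\1` has to match the exact text group 1 already captured.
Matches: at [0:4] match 'oooo', group 1 = 'o'; at [4:8] match 'aaaa', group 1 = 'a'; at [8:12] match '0000', group 1 = '0'; at [12:18] match 'pppppp', group 1 = 'p'; at [18:22] match '1111', group 1 = '1'; ….
One capturing group, so `findall` returns just the captured substring from each match — 6 in all.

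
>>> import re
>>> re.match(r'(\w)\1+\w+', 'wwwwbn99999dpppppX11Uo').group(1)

'w'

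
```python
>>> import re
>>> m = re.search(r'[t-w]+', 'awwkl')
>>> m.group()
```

The match spans [1:3] → 'ww'.

'ww'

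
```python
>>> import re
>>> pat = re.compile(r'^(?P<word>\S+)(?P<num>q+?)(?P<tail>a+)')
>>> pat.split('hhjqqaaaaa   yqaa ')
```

['', 'hhjq', 'q', 'aaaaa', '   yqaa ']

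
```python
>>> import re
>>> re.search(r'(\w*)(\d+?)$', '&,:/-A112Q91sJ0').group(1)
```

This matches zero or more of a word character (captured); then one or more of a digit (lazy) (captured); then anchored at the end.
`re.search` tries every starting position until one works.
The match spans [5:15] → 'A112Q91sJ0'.
Captured: group 1 = 'A112Q91sJ', group 2 = '0'.

'A112Q91sJ'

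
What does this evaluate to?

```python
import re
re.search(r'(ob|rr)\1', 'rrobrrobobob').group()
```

After group 1 captures some text, `\1` only succeeds where that same text appears again.
Unlike `match`, `search` isn't anchored — it looks for the pattern anywhere in the string.
The match spans [6:10] → 'obob'.
Captured: group 1 = 'ob'.

'obob'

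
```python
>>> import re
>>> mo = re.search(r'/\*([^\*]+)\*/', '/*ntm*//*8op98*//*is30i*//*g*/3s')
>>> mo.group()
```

'/*ntm*/'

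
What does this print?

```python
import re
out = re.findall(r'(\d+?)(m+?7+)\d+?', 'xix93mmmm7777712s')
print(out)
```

The pattern matches one or more of a digit (lazy) (captured); then one or more of a literal 'm' (lazy), then one or more of a literal '7' (captured); then one or more of a digit (lazy).
Scanning left to right: at [3:15] match '93mmmm777771', groups = ('93', 'mmmm77777').
2 groups means the one result is a tuple of 2 captured strings — 1 here.

[('93', 'mmmm77777')]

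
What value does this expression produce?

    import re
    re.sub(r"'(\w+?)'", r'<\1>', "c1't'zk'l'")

Matches: at [2:5] → "'t'"; at [7:10] → "'l'".
`\1` in the replacement pulls in group 1's text for each match.

'c1<t>zk<l>'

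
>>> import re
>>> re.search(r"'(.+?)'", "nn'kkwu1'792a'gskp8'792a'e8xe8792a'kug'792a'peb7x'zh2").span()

A non-greedy quantifier consumes as few characters as it can — just enough that the remainder of the pattern still matches from where it stops; whatever follows it matches normally.
Unlike `match`, `search` isn't anchored — it looks for the pattern anywhere in the string.
The match spans [2:9] → "'kkwu1'".
Captured: group 1 = 'kkwu1'.

(2, 9)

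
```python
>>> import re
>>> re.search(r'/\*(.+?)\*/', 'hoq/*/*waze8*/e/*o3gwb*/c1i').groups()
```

`search` walks the string left to right and returns the first match it finds.
The match spans [3:14] → '/*/*waze8*/'.
Captured: group 1 = '/*waze8'.

('/*waze8',)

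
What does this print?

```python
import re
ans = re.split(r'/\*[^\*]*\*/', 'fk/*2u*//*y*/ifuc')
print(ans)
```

['fk', '', 'ifuc']

Splitting on the pattern gives 3 pieces.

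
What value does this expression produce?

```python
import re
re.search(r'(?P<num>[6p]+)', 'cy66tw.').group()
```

The pattern matches one or more of one of [6p] (captured as 'num').
`search` walks the string left to right and returns the first match it finds.
The match spans [2:4] → '66'.
Captured: group 1 = '66'.

'66'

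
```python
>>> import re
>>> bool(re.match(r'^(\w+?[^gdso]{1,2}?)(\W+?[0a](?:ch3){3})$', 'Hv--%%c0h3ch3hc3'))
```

False

With `match`, the pattern is implicitly anchored at the beginning.
Here the pattern fails at index 0, so the call returns None, and `bool(None)` is False.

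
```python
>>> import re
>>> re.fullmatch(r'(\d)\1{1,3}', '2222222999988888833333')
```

For `fullmatch`, every character of the input must be accounted for by the pattern.
Here there's no way to consume every character, so the call returns None.

None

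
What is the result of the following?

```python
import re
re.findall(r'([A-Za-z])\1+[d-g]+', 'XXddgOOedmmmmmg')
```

['X', 'O', 'm']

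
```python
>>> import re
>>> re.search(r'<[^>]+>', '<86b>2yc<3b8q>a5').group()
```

'<86b>'

`re.search` tries every starting position until one works.
The match spans [0:5] → '<86b>'.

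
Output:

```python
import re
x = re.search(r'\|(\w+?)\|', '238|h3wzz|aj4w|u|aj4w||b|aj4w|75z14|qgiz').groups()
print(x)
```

('h3wzz',)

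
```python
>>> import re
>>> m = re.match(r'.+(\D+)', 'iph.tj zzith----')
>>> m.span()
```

This matches one or more of any character; then one or more of a non-digit (captured).
`re.match` won't scan ahead — the pattern has to work from the very first character.
The match spans [0:16] → 'iph.tj zzith----'.
Captured: group 1 = '-'.

(0, 16)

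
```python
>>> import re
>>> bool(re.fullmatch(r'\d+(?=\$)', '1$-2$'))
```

The positive lookaround only admits positions where the adjacent text matches; those characters stay outside the span.
`re.fullmatch` requires the pattern to consume the entire string.
Here there's no way to consume every character, so the call returns None, and `bool(None)` is False.

False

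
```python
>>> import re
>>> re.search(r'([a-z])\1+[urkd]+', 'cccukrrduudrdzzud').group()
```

'cccukrrduudrd'

`\1` is not a pattern — it's the concrete string captured by group 1, re-applied verbatim.
`search` walks the string left to right and returns the first match it finds.
The match spans [0:13] → 'cccukrrduudrd'.
Captured: group 1 = 'c'.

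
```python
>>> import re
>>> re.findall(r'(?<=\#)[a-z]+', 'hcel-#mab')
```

The `(?=…)`/`(?<=…)` assertion just peeks at neighbouring text; it doesn't advance the match position.
With no groups in the pattern, `findall` gives back each whole match — 1 here.

['mab']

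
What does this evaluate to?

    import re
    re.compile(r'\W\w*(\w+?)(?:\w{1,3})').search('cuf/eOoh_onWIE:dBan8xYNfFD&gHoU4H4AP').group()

The match spans [3:14] → '/eOoh_onWIE'.

'/eOoh_onWIE'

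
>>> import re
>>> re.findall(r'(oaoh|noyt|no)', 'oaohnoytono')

['oaoh', 'noyt', 'no']

The regex engine tests alternatives in the order written; an earlier branch that matches wins even if a later one would match more.
With a single group, `findall` returns only what that group captured — 3 items.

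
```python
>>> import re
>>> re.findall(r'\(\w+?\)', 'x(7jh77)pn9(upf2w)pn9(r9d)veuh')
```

Since nothing is captured, `findall` lists the 3 matched substrings directly.

['(7jh77)', '(upf2w)', '(r9d)']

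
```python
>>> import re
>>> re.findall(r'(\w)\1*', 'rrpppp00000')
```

['r', 'p', '0']

`\1` is not a pattern — it's the concrete string captured by group 1, re-applied verbatim.
Scanning left to right: at [0:2] match 'rr', group 1 = 'r'; at [2:6] match 'pppp', group 1 = 'p'; at [6:11] match '00000', group 1 = '0'.
One capturing group, so `findall` returns just the captured substring from each match — 3 in all.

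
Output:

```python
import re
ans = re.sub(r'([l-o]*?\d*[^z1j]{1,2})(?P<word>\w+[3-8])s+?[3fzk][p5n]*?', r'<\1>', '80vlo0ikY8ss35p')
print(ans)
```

<80vl>5p

This matches zero or more of a character in [l-o] (lazy), then zero or more of a digit, then 1 to 2 of any character except [z1j] (captured); then one or more of a word character, then a character in [3-8] (captured as 'word'); then one or more of the literal 's' (lazy), then one of [3fzk], then zero or more of one of [p5n] (lazy).
With the lazy modifier that quantifier settles for the fewest repetitions that let the rest of the pattern succeed (the atoms after it are unaffected and can still be greedy).
Matches: at [0:13] → '80vlo0ikY8ss3'.
The replacement refers to a captured group, so each match is rewritten using its own captured text.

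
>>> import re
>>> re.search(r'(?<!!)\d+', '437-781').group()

'437'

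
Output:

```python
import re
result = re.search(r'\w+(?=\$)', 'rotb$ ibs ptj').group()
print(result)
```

rotb

The `(?=…)`/`(?<=…)` assertion just peeks at neighbouring text; it doesn't advance the match position.
`re.search` scans for the first position where the pattern succeeds.
The match spans [0:4] → 'rotb'.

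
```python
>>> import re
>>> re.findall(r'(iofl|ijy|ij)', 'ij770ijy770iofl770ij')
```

Branches in `(...|...)` are attempted left-to-right; the first branch that allows the whole pattern to succeed is taken.
Matches: at [0:2] match 'ij', group 1 = 'ij'; at [5:8] match 'ijy', group 1 = 'ijy'; at [11:15] match 'iofl', group 1 = 'iofl'; at [18:20] match 'ij', group 1 = 'ij'.
Because there's exactly one group, `findall` drops the full match and keeps group 1 from each hit.

['ij', 'ijy', 'iofl', 'ij']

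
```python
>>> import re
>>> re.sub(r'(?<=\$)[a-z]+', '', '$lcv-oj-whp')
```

'$-oj-whp'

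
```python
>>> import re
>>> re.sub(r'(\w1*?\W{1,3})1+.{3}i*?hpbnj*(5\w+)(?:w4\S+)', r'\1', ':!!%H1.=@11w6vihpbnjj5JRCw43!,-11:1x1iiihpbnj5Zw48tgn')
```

This matches a word character, then zero or more of the literal '1' (lazy), then 1 to 3 of a non-word character (captured); then one or more of a literal '1', then exactly 3 of any character, then zero or more of the literal 'i' (lazy); then the literal 'hpb', then the literal 'n', then zero or more of the literal 'j'; then a literal '5', then one or more of a word character (captured); then the literal 'w4', then one or more of a non-whitespace character (non-capturing group).
Matches: at [4:53] → 'H1.=@11w6vihpbnjj5JRCw43!,-11:1x1iiihpbnj5Zw48tgn'.
The replacement refers to a captured group, so each match is rewritten using its own captured text.

':!!%H1.=@'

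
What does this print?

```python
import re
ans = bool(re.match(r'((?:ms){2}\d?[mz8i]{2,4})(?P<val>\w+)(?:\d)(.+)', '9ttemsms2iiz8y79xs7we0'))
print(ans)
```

False

The pattern matches the literal 'ms' repeated 2 times, then optionally a digit, then 2 to 4 of one of [mz8i] (captured); then one or more of a word character (captured as 'val'); then a digit (non-capturing group); then one or more of any character (captured).
`re.match` won't scan ahead — the pattern has to work from the very first character.
Here the string doesn't start with a match, so the call returns None, and `bool(None)` is False.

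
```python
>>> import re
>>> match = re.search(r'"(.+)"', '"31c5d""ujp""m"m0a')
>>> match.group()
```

Unlike `match`, `search` isn't anchored — it looks for the pattern anywhere in the string.
The match spans [0:15] → '"31c5d""ujp""m"'.
Captured: group 1 = '31c5d""ujp""m'.

'"31c5d""ujp""m"'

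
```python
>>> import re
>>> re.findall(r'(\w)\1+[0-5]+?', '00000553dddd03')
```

['0', 'd']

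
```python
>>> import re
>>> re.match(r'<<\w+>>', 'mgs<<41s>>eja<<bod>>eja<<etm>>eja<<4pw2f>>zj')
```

None

With `match`, the pattern is implicitly anchored at the beginning.
Here the pattern fails at index 0, so the call returns None.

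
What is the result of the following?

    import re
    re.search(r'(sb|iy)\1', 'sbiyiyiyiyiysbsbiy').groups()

The backreference `\1` re-matches whatever the first group consumed, character for character.
`re.search` scans for the first position where the pattern succeeds.
The match spans [2:6] → 'iyiy'.
Captured: group 1 = 'iy'.

('iy',)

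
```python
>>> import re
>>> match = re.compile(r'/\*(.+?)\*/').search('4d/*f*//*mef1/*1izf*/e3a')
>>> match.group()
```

The match spans [2:7] → '/*f*/'.

'/*f*/'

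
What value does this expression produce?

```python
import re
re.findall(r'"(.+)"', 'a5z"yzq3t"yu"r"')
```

['yzq3t"yu"r']

With a single group, `findall` returns only what that group captured — 1 item.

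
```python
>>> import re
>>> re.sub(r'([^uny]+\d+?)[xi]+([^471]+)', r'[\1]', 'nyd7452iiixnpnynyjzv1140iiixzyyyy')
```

Pattern: one or more of any character except [uny], then one or more of a digit (lazy) (captured); then one or more of one of [xi]; then one or more of any character except [471] (captured).
Matches: at [2:20] → 'd7452iiixnpnynyjzv'; at [20:33] → '1140iiixzyyyy'.
Each match is replaced using the text its own group 1 captured.

'ny[d7452][1140]'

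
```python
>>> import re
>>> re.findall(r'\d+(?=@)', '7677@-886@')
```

The lookaround is zero-width — it requires the adjacent text to match without consuming it, so the asserted text isn't part of the match.
Matches: at [0:4] → '7677'; at [6:9] → '886'.
Since nothing is captured, `findall` lists the 2 matched substrings directly.

['7677', '886']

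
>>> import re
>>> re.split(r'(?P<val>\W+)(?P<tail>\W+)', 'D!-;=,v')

['D', '!-;=', ',', 'v']

This matches one or more of a non-word character (captured as 'val'); then one or more of a non-word character (captured as 'tail').
Matches to split on: at [1:6] → '!-;=,'.
With a capturing group present, the delimiter's captured portion is kept in the result list.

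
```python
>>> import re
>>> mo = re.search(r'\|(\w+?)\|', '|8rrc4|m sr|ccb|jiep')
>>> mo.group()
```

`search` walks the string left to right and returns the first match it finds.
The match spans [0:7] → '|8rrc4|'.
Captured: group 1 = '8rrc4'.

'|8rrc4|'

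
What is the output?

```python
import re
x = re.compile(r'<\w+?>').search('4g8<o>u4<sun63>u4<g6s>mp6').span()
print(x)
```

(3, 6)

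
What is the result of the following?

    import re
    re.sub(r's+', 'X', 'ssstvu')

'Xtvu'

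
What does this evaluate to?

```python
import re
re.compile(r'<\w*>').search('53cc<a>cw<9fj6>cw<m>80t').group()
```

'<a>'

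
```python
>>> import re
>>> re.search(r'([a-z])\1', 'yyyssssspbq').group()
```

`\1` is not a pattern — it's the concrete string captured by group 1, re-applied verbatim.
The match spans [0:2] → 'yy'.

'yy'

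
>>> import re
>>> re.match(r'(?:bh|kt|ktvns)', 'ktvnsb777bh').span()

`match` is anchored at position 0; if the pattern doesn't fit there, it returns None.
The match spans [0:2] → 'kt'.

(0, 2)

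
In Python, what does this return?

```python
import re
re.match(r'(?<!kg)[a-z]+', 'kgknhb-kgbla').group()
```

'kgknhb'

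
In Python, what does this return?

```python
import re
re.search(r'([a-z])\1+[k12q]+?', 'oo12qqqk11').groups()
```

The match spans [0:3] → 'oo1'.
Captured: group 1 = 'o'.

('o',)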